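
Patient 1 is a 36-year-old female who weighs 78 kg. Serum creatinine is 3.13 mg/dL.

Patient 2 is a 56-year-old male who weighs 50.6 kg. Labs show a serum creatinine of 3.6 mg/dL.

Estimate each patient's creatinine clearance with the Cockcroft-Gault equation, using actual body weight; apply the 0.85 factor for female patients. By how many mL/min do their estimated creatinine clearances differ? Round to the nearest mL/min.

14 mL/min

Patient 1: CrCl = (140 − 36) × 78 / (72 × 3.13) × 0.85 = 8112.0 / 225.36 × 0.85 ≈ 30.6 mL/min
Patient 2: CrCl = (140 − 56) × 50.6 / (72 × 3.6) = 4250.4 / 259.20 ≈ 16.4 mL/min
|30.6 − 16.4| = 14.2 mL/min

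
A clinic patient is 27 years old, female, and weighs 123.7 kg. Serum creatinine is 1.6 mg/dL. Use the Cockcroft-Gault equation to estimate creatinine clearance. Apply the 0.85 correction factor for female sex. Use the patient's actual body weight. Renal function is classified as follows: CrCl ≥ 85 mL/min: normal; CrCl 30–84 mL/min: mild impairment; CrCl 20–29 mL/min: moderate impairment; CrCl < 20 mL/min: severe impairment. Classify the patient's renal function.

CrCl = (140 − 27) × 123.7 / (72 × 1.6) × 0.85 = 13978.1 / 115.20 × 0.85 ≈ 103.1 mL/min
103 mL/min falls in the 'normal' range.

normal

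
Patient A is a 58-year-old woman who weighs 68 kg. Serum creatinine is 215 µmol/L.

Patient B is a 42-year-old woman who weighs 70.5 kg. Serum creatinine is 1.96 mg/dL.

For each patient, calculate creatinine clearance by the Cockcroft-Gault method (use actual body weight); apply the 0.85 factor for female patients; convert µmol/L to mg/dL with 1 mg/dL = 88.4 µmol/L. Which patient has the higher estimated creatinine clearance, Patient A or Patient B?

Patient B

Patient A: SCr = 215 / 88.4 = 2.432 mg/dL
Patient A: CrCl = (140 − 58) × 68 / (72 × 2.432) × 0.85 = 5576.0 / 175.10 × 0.85 ≈ 27.1 mL/min
Patient B: CrCl = (140 − 42) × 70.5 / (72 × 1.96) × 0.85 = 6909.0 / 141.12 × 0.85 ≈ 41.6 mL/min
27.1 vs 41.6 mL/min → Patient B is higher.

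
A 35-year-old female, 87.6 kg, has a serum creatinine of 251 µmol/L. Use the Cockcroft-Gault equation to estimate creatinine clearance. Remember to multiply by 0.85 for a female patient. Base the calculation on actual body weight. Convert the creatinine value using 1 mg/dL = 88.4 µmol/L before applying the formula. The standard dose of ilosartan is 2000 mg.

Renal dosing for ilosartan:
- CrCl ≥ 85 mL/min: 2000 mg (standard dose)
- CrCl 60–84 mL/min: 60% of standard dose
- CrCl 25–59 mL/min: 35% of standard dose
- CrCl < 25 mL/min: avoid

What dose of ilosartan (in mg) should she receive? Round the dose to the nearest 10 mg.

SCr = 251 / 88.4 = 2.839 mg/dL
CrCl = (140 − 35) × 87.6 / (72 × 2.839) × 0.85 = 9198.0 / 204.41 × 0.85 ≈ 38.2 mL/min
CrCl ≈ 38 mL/min → bracket 25–59 mL/min.
35% of 2000 mg = 700 mg

700 mg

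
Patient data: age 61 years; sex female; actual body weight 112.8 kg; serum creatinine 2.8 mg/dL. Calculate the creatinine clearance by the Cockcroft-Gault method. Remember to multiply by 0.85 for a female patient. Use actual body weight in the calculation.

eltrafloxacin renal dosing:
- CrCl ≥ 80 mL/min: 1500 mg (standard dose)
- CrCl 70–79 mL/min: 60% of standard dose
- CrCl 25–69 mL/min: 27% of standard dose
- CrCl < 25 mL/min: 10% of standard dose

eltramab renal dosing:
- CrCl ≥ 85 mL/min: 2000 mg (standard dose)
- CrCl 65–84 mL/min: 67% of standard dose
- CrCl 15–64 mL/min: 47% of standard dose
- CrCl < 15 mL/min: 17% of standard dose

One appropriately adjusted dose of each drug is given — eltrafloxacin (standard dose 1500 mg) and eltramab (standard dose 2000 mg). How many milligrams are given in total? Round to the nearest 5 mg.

CrCl = (140 − 61) × 112.8 / (72 × 2.8) × 0.85 = 8911.2 / 201.60 × 0.85 ≈ 37.6 mL/min
CrCl ≈ 38 mL/min.
eltrafloxacin: 25–69 mL/min → 27% of 1500 mg = 405 mg.
eltramab: 15–64 mL/min → 47% of 2000 mg = 940 mg.
Total = 405 + 940 = 1345 mg.

1345 mg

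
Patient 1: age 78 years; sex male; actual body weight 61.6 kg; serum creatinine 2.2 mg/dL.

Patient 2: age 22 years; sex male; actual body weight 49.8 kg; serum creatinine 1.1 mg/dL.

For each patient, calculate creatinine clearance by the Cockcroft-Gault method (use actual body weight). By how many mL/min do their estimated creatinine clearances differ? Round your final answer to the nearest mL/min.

50 mL/min

Patient 1: CrCl = (140 − 78) × 61.6 / (72 × 2.2) = 3819.2 / 158.40 ≈ 24.1 mL/min
Patient 2: CrCl = (140 − 22) × 49.8 / (72 × 1.1) = 5876.4 / 79.20 ≈ 74.2 mL/min
|24.1 − 74.2| = 50.1 mL/min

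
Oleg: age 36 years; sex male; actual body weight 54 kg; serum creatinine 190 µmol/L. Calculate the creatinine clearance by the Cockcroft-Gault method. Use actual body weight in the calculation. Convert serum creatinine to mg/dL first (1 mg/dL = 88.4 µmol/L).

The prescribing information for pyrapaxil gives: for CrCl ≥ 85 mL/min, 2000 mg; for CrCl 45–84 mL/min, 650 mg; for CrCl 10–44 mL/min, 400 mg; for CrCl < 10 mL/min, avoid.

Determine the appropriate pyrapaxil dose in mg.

SCr = 190 / 88.4 = 2.149 mg/dL
CrCl = (140 − 36) × 54 / (72 × 2.149) = 5616.0 / 154.73 ≈ 36.3 mL/min
CrCl ≈ 36 mL/min → bracket 10–44 mL/min.
Dose for this bracket: 400 mg.

400 mg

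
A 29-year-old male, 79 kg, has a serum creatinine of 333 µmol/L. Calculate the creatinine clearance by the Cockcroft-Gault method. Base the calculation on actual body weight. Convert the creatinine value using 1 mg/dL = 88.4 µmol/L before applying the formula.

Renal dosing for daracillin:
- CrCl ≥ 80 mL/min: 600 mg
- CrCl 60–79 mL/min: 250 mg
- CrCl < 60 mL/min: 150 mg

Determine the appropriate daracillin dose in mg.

150 mg

SCr = 333 / 88.4 = 3.767 mg/dL
CrCl = (140 − 29) × 79 / (72 × 3.767) = 8769.0 / 271.22 ≈ 32.3 mL/min
CrCl ≈ 32 mL/min → bracket < 60 mL/min.
Dose for this bracket: 150 mg.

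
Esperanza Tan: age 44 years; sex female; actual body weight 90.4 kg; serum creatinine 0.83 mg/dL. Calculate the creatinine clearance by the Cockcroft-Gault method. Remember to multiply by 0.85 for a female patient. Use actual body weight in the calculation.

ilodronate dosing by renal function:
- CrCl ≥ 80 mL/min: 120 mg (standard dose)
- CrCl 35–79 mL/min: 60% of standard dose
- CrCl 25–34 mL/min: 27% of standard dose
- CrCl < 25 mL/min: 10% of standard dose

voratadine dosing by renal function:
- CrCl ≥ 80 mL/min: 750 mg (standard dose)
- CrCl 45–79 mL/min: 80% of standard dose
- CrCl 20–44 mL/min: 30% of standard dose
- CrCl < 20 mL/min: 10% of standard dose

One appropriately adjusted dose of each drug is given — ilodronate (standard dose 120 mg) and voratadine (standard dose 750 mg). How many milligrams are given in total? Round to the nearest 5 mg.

CrCl = (140 − 44) × 90.4 / (72 × 0.83) × 0.85 = 8678.4 / 59.76 × 0.85 ≈ 123.4 mL/min
CrCl ≈ 123 mL/min.
ilodronate: ≥ 80 mL/min → 100% of 120 mg = 120 mg.
voratadine: ≥ 80 mL/min → 100% of 750 mg = 750 mg.
Total = 120 + 750 = 870 mg.

870 mg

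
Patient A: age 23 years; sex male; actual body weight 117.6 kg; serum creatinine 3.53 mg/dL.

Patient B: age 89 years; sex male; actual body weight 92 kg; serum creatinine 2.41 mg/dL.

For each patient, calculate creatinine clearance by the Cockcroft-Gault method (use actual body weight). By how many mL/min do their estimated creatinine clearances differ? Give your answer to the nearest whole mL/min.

27 mL/min

Patient A: CrCl = (140 − 23) × 117.6 / (72 × 3.53) = 13759.2 / 254.16 ≈ 54.1 mL/min
Patient B: CrCl = (140 − 89) × 92 / (72 × 2.41) = 4692.0 / 173.52 ≈ 27.0 mL/min
|54.1 − 27.0| = 27.1 mL/min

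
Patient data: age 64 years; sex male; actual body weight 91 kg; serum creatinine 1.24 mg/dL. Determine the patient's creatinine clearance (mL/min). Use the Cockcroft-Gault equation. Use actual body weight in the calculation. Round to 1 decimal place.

CrCl = (140 − 64) × 91 / (72 × 1.24) = 6916.0 / 89.28 ≈ 77.5 mL/min

77.5 mL/min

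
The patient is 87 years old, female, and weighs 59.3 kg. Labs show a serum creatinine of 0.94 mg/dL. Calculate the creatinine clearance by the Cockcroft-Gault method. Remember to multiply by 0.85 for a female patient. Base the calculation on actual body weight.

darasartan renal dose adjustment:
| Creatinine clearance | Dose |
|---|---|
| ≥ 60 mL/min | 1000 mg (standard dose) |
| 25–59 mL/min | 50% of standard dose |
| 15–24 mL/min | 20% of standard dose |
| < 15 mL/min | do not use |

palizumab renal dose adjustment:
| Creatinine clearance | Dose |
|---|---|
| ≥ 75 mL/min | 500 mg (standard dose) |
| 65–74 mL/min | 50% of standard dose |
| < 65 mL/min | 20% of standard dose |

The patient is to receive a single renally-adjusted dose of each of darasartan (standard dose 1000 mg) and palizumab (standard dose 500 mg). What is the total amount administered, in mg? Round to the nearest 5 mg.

CrCl = (140 − 87) × 59.3 / (72 × 0.94) × 0.85 = 3142.9 / 67.68 × 0.85 ≈ 39.5 mL/min
CrCl ≈ 39 mL/min.
darasartan: 25–59 mL/min → 50% of 1000 mg = 500 mg.
palizumab: < 65 mL/min → 20% of 500 mg = 100 mg.
Total = 500 + 100 = 600 mg.

600 mg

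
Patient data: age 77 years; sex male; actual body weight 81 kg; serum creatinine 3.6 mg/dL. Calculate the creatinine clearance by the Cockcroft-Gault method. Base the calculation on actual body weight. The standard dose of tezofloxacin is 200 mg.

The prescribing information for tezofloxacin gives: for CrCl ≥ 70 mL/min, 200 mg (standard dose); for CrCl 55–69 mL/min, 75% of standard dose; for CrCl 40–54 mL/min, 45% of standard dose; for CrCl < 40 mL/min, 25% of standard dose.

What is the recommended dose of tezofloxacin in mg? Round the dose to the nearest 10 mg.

50 mg

CrCl = (140 − 77) × 81 / (72 × 3.6) = 5103.0 / 259.20 ≈ 19.7 mL/min
CrCl ≈ 20 mL/min → bracket < 40 mL/min.
25% of 200 mg = 50 mg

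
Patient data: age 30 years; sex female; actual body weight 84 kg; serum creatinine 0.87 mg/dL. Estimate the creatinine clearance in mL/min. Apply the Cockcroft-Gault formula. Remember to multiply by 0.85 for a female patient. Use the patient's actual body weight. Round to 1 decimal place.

125.4 mL/min

CrCl = (140 − 30) × 84 / (72 × 0.87) × 0.85 = 9240.0 / 62.64 × 0.85 ≈ 125.4 mL/min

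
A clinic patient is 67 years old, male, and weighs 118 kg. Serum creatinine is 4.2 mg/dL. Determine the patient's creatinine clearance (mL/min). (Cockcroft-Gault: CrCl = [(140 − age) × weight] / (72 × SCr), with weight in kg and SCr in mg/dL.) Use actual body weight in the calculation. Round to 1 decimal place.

28.5 mL/min

CrCl = (140 − 67) × 118 / (72 × 4.2) = 8614.0 / 302.40 ≈ 28.5 mL/min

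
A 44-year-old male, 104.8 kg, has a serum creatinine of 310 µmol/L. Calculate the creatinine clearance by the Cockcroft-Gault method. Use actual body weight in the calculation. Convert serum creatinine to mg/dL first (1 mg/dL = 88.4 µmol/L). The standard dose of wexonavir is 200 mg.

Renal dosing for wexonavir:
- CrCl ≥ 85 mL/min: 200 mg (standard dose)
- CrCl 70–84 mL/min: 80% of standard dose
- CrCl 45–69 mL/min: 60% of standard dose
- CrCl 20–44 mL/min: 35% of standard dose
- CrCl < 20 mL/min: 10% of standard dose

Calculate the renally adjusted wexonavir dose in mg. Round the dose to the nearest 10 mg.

SCr = 310 / 88.4 = 3.507 mg/dL
CrCl = (140 − 44) × 104.8 / (72 × 3.507) = 10060.8 / 252.50 ≈ 39.8 mL/min
CrCl ≈ 40 mL/min → bracket 20–44 mL/min.
35% of 200 mg = 70 mg

70 mg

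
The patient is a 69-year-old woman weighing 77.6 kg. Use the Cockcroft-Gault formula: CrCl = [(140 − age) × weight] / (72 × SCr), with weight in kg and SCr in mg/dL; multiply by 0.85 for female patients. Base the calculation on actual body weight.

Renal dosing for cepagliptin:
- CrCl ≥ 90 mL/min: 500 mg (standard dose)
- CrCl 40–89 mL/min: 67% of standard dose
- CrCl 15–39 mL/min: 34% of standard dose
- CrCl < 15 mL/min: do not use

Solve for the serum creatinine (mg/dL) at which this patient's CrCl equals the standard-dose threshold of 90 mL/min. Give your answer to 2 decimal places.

Standard dose requires CrCl ≥ 90 mL/min.
Set (140 − 69) × 77.6 × 0.85 / (72 × SCr) = 90
SCr = (140 − 69) × 77.6 × 0.85 / (72 × 90) = 0.723 mg/dL

0.72 mg/dL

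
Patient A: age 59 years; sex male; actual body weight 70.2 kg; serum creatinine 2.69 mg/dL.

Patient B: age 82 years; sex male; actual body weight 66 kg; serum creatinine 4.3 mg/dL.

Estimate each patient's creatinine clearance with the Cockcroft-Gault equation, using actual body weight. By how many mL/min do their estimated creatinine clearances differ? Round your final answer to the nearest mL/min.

Patient A: CrCl = (140 − 59) × 70.2 / (72 × 2.69) = 5686.2 / 193.68 ≈ 29.4 mL/min
Patient B: CrCl = (140 − 82) × 66 / (72 × 4.3) = 3828.0 / 309.60 ≈ 12.4 mL/min
|29.4 − 12.4| = 17.0 mL/min

17 mL/min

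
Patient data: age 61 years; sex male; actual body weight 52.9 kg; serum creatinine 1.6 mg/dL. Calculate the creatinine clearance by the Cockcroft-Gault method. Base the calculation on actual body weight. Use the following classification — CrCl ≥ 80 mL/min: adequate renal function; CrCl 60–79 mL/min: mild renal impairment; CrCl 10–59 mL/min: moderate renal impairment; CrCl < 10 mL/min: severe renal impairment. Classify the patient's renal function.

CrCl = (140 − 61) × 52.9 / (72 × 1.6) = 4179.1 / 115.20 ≈ 36.3 mL/min
36 mL/min falls in the 'moderate renal impairment' range.

moderate renal impairment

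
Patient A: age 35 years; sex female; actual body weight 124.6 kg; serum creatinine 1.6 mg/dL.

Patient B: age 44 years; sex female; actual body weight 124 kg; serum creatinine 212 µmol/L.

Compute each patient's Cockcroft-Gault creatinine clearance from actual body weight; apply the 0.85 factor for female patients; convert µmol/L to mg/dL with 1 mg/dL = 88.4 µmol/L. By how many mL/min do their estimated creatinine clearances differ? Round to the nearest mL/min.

38 mL/min

Patient A: CrCl = (140 − 35) × 124.6 / (72 × 1.6) × 0.85 = 13083.0 / 115.20 × 0.85 ≈ 96.5 mL/min
Patient B: SCr = 212 / 88.4 = 2.398 mg/dL
Patient B: CrCl = (140 − 44) × 124 / (72 × 2.398) × 0.85 = 11904.0 / 172.66 × 0.85 ≈ 58.6 mL/min
|96.5 − 58.6| = 37.9 mL/min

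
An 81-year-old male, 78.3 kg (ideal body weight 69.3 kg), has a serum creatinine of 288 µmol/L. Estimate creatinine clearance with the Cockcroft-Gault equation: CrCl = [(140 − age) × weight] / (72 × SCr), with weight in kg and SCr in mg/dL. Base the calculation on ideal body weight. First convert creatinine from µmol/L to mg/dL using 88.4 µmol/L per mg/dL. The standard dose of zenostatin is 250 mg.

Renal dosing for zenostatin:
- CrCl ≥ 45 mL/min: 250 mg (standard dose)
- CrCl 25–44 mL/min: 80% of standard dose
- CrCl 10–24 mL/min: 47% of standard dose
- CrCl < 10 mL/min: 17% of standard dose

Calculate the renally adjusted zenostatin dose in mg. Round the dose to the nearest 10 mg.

SCr = 288 / 88.4 = 3.258 mg/dL
CrCl = (140 − 81) × 69.3 / (72 × 3.258) = 4088.7 / 234.58 ≈ 17.4 mL/min
CrCl ≈ 17 mL/min → bracket 10–24 mL/min.
47% of 250 mg = 117.5 mg → 120 mg

120 mg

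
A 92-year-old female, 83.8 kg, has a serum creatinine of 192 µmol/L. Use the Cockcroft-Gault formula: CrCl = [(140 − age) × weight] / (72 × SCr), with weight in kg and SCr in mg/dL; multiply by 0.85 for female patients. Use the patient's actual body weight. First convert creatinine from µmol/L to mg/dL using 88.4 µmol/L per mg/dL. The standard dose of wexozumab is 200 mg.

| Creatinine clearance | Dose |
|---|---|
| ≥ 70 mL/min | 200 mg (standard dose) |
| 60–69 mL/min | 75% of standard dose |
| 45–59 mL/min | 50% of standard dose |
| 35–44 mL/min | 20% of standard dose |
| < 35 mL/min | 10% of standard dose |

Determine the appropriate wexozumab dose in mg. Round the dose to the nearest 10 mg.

SCr = 192 / 88.4 = 2.172 mg/dL
CrCl = (140 − 92) × 83.8 / (72 × 2.172) × 0.85 = 4022.4 / 156.38 × 0.85 ≈ 21.9 mL/min
CrCl ≈ 22 mL/min → bracket < 35 mL/min.
10% of 200 mg = 20 mg

20 mg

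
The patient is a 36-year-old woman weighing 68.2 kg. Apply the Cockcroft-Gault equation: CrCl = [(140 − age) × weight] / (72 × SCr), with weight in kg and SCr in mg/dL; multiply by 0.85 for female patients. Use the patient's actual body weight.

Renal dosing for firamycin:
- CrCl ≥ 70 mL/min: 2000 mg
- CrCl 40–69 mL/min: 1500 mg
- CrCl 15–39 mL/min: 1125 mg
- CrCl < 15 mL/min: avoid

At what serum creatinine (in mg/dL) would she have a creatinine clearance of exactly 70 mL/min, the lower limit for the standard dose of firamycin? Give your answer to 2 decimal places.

1.20 mg/dL

Standard dose requires CrCl ≥ 70 mL/min.
Set (140 − 36) × 68.2 × 0.85 / (72 × SCr) = 70
SCr = (140 − 36) × 68.2 × 0.85 / (72 × 70) = 1.196 mg/dL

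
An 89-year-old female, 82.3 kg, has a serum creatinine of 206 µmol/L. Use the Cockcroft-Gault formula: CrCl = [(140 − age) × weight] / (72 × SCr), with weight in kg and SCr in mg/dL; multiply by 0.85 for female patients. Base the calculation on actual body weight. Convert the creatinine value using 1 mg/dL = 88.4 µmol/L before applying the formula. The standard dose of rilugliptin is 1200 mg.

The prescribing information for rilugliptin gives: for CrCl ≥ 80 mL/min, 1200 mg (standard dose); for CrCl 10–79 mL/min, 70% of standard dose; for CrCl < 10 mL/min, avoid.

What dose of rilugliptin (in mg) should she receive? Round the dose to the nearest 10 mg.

840 mg

SCr = 206 / 88.4 = 2.33 mg/dL
CrCl = (140 − 89) × 82.3 / (72 × 2.33) × 0.85 = 4197.3 / 167.76 × 0.85 ≈ 21.3 mL/min
CrCl ≈ 21 mL/min → bracket 10–79 mL/min.
70% of 1200 mg = 840 mg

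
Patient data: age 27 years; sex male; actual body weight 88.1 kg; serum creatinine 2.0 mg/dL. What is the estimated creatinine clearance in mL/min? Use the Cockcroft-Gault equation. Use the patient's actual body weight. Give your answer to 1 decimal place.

69.1 mL/min

CrCl = (140 − 27) × 88.1 / (72 × 2) = 9955.3 / 144.00 ≈ 69.1 mL/min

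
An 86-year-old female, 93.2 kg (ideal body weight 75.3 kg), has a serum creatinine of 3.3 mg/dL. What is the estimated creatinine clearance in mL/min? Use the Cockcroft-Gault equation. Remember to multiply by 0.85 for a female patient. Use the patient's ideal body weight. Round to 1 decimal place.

14.5 mL/min

CrCl = (140 − 86) × 75.3 / (72 × 3.3) × 0.85 = 4066.2 / 237.60 × 0.85 ≈ 14.5 mL/min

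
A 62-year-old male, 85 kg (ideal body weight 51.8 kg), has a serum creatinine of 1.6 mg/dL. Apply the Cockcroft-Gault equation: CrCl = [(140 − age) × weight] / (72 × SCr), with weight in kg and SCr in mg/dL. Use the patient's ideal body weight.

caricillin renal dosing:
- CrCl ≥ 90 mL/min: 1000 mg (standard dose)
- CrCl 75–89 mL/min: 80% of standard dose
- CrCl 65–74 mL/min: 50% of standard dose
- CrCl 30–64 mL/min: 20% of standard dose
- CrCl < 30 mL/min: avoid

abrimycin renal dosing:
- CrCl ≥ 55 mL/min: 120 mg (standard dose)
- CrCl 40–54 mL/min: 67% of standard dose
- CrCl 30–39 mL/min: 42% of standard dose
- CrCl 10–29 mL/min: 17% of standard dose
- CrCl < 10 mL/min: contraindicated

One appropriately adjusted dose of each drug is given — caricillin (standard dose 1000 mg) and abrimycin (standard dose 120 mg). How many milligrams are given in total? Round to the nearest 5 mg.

250 mg

CrCl = (140 − 62) × 51.8 / (72 × 1.6) = 4040.4 / 115.20 ≈ 35.1 mL/min
CrCl ≈ 35 mL/min.
caricillin: 30–64 mL/min → 20% of 1000 mg = 200 mg.
abrimycin: 30–39 mL/min → 42% of 120 mg = 50.4 mg.
Total = 200 + 50.4 = 250.4 mg.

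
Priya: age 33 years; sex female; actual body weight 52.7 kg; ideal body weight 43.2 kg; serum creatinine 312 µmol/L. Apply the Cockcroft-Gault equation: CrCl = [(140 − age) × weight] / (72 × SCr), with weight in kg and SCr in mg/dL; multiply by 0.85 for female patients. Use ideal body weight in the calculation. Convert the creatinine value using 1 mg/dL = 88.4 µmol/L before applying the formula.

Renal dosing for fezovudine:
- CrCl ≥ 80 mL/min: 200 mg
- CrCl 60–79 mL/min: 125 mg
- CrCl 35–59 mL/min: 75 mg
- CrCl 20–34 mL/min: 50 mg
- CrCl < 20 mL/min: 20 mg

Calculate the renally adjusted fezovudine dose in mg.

SCr = 312 / 88.4 = 3.529 mg/dL
CrCl = (140 − 33) × 43.2 / (72 × 3.529) × 0.85 = 4622.4 / 254.09 × 0.85 ≈ 15.5 mL/min
CrCl ≈ 15 mL/min → bracket < 20 mL/min.
Dose for this bracket: 20 mg.

20 mg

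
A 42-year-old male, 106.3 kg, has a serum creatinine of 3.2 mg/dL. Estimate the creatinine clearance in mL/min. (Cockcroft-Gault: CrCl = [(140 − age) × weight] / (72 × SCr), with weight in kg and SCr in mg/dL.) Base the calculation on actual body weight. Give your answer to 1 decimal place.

45.2 mL/min

CrCl = (140 − 42) × 106.3 / (72 × 3.2) = 10417.4 / 230.40 ≈ 45.2 mL/min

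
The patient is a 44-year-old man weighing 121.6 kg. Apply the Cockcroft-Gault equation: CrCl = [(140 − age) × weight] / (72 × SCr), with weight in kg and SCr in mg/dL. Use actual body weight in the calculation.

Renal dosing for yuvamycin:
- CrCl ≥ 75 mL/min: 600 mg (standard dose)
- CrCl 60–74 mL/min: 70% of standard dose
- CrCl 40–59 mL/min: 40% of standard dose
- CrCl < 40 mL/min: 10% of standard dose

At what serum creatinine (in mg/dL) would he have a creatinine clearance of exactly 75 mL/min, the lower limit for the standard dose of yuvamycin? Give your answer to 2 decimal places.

2.16 mg/dL

Standard dose requires CrCl ≥ 75 mL/min.
Set (140 − 44) × 121.6 / (72 × SCr) = 75
SCr = (140 − 44) × 121.6 / (72 × 75) = 2.162 mg/dL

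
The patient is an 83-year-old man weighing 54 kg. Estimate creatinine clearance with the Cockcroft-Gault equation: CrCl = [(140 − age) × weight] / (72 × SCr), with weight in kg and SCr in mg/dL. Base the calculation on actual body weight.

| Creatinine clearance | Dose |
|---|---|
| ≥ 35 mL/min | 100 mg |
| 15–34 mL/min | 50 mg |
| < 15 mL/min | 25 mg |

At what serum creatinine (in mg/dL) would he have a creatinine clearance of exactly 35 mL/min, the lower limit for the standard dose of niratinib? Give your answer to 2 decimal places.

1.22 mg/dL

Standard dose requires CrCl ≥ 35 mL/min.
Set (140 − 83) × 54 / (72 × SCr) = 35
SCr = (140 − 83) × 54 / (72 × 35) = 1.221 mg/dL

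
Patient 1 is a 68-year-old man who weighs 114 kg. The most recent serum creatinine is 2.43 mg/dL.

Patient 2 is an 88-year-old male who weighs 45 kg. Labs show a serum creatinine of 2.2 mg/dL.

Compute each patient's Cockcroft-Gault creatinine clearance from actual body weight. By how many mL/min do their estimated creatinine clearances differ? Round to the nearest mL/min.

32 mL/min

Patient 1: CrCl = (140 − 68) × 114 / (72 × 2.43) = 8208.0 / 174.96 ≈ 46.9 mL/min
Patient 2: CrCl = (140 − 88) × 45 / (72 × 2.2) = 2340.0 / 158.40 ≈ 14.8 mL/min
|46.9 − 14.8| = 32.1 mL/min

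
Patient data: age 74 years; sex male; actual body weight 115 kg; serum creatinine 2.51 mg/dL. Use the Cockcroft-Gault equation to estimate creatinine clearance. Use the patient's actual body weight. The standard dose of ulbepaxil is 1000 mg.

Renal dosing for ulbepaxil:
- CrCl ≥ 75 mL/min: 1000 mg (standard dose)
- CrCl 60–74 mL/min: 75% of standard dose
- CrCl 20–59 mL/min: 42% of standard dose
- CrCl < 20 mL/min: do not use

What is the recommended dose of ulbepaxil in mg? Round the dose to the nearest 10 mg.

420 mg

CrCl = (140 − 74) × 115 / (72 × 2.51) = 7590.0 / 180.72 ≈ 42.0 mL/min
CrCl ≈ 42 mL/min → bracket 20–59 mL/min.
42% of 1000 mg = 420 mg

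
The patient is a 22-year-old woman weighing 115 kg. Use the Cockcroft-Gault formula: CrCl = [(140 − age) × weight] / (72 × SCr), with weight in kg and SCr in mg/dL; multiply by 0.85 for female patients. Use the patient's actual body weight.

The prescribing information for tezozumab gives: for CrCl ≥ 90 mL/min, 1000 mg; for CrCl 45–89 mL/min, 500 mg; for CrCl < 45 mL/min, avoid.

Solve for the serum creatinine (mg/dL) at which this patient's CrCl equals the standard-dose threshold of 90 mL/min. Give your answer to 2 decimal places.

1.78 mg/dL

Standard dose requires CrCl ≥ 90 mL/min.
Set (140 − 22) × 115 × 0.85 / (72 × SCr) = 90
SCr = (140 − 22) × 115 × 0.85 / (72 × 90) = 1.780 mg/dL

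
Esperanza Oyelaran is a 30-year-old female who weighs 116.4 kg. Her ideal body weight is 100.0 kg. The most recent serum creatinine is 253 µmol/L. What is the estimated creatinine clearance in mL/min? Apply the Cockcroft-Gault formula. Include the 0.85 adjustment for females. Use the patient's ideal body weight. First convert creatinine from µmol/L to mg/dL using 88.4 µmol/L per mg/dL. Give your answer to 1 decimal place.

45.4 mL/min

SCr = 253 / 88.4 = 2.862 mg/dL
CrCl = (140 − 30) × 100 / (72 × 2.862) × 0.85 = 11000.0 / 206.06 × 0.85 ≈ 45.4 mL/min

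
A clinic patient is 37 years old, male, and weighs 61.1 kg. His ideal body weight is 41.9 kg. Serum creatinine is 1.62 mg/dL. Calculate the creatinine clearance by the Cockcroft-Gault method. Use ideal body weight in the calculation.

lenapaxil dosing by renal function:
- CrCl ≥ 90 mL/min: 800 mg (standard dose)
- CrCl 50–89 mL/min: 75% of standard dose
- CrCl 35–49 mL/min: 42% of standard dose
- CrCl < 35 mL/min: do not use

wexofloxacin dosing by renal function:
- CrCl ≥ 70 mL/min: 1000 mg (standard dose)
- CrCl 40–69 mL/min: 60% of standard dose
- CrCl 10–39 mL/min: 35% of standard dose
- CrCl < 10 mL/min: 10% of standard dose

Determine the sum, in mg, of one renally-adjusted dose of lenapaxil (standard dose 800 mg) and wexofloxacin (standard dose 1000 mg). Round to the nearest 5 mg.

CrCl = (140 − 37) × 41.9 / (72 × 1.62) = 4315.7 / 116.64 ≈ 37.0 mL/min
CrCl ≈ 37 mL/min.
lenapaxil: 35–49 mL/min → 42% of 800 mg = 336 mg.
wexofloxacin: 10–39 mL/min → 35% of 1000 mg = 350 mg.
Total = 336 + 350 = 686 mg.

685 mg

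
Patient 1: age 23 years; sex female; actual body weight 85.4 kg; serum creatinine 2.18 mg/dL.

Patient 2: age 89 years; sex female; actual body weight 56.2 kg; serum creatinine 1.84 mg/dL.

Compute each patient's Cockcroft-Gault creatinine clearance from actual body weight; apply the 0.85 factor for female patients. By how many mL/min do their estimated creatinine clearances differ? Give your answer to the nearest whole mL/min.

Patient 1: CrCl = (140 − 23) × 85.4 / (72 × 2.18) × 0.85 = 9991.8 / 156.96 × 0.85 ≈ 54.1 mL/min
Patient 2: CrCl = (140 − 89) × 56.2 / (72 × 1.84) × 0.85 = 2866.2 / 132.48 × 0.85 ≈ 18.4 mL/min
|54.1 − 18.4| = 35.7 mL/min

36 mL/min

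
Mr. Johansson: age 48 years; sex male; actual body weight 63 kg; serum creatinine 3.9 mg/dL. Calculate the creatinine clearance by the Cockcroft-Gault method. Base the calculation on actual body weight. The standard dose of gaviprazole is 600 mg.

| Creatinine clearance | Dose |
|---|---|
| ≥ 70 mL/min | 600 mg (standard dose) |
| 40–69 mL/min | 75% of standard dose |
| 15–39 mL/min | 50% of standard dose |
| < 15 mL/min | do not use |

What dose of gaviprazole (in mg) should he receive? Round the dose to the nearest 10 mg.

CrCl = (140 − 48) × 63 / (72 × 3.9) = 5796.0 / 280.80 ≈ 20.6 mL/min
CrCl ≈ 21 mL/min → bracket 15–39 mL/min.
50% of 600 mg = 300 mg

300 mg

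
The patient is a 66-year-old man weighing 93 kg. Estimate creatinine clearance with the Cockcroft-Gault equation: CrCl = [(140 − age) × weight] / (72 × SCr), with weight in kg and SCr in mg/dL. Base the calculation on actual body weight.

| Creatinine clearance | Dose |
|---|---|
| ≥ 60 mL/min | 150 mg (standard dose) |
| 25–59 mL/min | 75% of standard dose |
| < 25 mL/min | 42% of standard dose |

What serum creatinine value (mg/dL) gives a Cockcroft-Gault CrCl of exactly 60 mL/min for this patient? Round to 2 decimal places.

1.59 mg/dL

Standard dose requires CrCl ≥ 60 mL/min.
Set (140 − 66) × 93 / (72 × SCr) = 60
SCr = (140 − 66) × 93 / (72 × 60) = 1.593 mg/dL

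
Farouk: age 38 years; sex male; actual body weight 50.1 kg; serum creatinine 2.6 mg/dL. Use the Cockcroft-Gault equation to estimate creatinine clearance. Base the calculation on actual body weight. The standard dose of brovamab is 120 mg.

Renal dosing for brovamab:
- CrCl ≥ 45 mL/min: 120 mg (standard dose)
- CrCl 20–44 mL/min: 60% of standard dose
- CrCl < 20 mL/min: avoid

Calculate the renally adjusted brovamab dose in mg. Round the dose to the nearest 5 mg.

70 mg

CrCl = (140 − 38) × 50.1 / (72 × 2.6) = 5110.2 / 187.20 ≈ 27.3 mL/min
CrCl ≈ 27 mL/min → bracket 20–44 mL/min.
60% of 120 mg = 72 mg → 70 mg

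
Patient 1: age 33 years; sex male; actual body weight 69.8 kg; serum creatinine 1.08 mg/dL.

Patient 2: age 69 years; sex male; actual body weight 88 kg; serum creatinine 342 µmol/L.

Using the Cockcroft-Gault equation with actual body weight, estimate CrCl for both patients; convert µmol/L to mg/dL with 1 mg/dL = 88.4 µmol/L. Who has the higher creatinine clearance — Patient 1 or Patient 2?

Patient 1: CrCl = (140 − 33) × 69.8 / (72 × 1.08) = 7468.6 / 77.76 ≈ 96.0 mL/min
Patient 2: SCr = 342 / 88.4 = 3.869 mg/dL
Patient 2: CrCl = (140 − 69) × 88 / (72 × 3.869) = 6248.0 / 278.57 ≈ 22.4 mL/min
96.0 vs 22.4 mL/min → Patient 1 is higher.

Patient 1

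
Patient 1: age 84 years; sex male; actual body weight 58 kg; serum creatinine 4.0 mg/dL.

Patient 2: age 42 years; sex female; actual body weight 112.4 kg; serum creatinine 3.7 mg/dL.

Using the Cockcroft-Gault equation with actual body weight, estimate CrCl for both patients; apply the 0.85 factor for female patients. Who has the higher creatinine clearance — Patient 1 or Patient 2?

Patient 1: CrCl = (140 − 84) × 58 / (72 × 4) = 3248.0 / 288.00 ≈ 11.3 mL/min
Patient 2: CrCl = (140 − 42) × 112.4 / (72 × 3.7) × 0.85 = 11015.2 / 266.40 × 0.85 ≈ 35.1 mL/min
11.3 vs 35.1 mL/min → Patient 2 is higher.

Patient 2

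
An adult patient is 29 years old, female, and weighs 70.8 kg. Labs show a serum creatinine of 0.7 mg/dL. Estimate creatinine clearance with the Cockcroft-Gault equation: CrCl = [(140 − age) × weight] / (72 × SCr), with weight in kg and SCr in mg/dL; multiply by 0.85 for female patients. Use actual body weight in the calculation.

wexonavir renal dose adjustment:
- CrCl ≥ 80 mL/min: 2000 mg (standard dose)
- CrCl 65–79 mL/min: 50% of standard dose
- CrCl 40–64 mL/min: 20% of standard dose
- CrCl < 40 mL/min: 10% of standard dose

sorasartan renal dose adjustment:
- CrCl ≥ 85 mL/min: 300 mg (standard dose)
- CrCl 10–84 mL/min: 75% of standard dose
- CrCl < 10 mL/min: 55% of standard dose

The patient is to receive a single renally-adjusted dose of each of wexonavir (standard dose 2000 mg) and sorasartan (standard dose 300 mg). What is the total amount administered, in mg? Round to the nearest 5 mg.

2300 mg

CrCl = (140 − 29) × 70.8 / (72 × 0.7) × 0.85 = 7858.8 / 50.40 × 0.85 ≈ 132.5 mL/min
CrCl ≈ 133 mL/min.
wexonavir: ≥ 80 mL/min → 100% of 2000 mg = 2000 mg.
sorasartan: ≥ 85 mL/min → 100% of 300 mg = 300 mg.
Total = 2000 + 300 = 2300 mg.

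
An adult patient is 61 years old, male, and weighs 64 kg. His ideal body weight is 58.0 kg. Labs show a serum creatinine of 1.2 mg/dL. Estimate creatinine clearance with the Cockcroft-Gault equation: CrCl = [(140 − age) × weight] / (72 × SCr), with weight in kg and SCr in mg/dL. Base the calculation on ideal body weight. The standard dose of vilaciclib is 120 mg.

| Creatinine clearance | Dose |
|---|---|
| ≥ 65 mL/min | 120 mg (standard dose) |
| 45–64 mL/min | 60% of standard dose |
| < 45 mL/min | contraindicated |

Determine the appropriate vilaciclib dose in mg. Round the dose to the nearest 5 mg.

70 mg

CrCl = (140 − 61) × 58 / (72 × 1.2) = 4582.0 / 86.40 ≈ 53.0 mL/min
CrCl ≈ 53 mL/min → bracket 45–64 mL/min.
60% of 120 mg = 72 mg → 70 mg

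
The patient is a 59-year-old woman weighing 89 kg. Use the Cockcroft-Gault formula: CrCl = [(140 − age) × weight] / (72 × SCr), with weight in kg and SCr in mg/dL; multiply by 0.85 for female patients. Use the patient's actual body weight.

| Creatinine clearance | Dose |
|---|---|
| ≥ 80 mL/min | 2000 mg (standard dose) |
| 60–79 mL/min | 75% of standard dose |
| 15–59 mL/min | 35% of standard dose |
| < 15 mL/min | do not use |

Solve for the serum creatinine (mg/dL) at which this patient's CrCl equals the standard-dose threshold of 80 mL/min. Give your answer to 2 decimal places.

Standard dose requires CrCl ≥ 80 mL/min.
Set (140 − 59) × 89 × 0.85 / (72 × SCr) = 80
SCr = (140 − 59) × 89 × 0.85 / (72 × 80) = 1.064 mg/dL

1.06 mg/dL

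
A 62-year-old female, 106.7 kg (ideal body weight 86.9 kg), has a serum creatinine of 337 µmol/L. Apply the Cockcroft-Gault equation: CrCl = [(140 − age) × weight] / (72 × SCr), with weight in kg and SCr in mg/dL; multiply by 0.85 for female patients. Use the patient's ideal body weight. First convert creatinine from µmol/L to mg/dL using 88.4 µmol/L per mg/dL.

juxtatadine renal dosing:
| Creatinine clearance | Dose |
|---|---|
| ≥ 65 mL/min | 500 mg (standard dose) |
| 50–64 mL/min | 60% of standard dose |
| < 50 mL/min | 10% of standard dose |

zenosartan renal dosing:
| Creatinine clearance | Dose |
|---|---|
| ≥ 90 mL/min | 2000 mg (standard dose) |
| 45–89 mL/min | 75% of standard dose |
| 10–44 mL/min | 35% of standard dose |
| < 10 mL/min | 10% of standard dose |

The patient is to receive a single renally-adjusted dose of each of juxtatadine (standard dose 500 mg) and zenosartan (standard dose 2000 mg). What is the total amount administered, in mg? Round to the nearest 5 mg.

750 mg

SCr = 337 / 88.4 = 3.812 mg/dL
CrCl = (140 − 62) × 86.9 / (72 × 3.812) × 0.85 = 6778.2 / 274.46 × 0.85 ≈ 21.0 mL/min
CrCl ≈ 21 mL/min.
juxtatadine: < 50 mL/min → 10% of 500 mg = 50 mg.
zenosartan: 10–44 mL/min → 35% of 2000 mg = 700 mg.
Total = 50 + 700 = 750 mg.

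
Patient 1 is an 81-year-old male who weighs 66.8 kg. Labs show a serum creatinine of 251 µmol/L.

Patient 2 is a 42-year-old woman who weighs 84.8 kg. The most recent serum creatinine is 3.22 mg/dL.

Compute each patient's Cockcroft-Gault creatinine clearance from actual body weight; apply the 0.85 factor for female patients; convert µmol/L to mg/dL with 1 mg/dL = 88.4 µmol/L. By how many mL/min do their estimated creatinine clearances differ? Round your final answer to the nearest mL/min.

Patient 1: SCr = 251 / 88.4 = 2.839 mg/dL
Patient 1: CrCl = (140 − 81) × 66.8 / (72 × 2.839) = 3941.2 / 204.41 ≈ 19.3 mL/min
Patient 2: CrCl = (140 − 42) × 84.8 / (72 × 3.22) × 0.85 = 8310.4 / 231.84 × 0.85 ≈ 30.5 mL/min
|19.3 − 30.5| = 11.2 mL/min

11 mL/min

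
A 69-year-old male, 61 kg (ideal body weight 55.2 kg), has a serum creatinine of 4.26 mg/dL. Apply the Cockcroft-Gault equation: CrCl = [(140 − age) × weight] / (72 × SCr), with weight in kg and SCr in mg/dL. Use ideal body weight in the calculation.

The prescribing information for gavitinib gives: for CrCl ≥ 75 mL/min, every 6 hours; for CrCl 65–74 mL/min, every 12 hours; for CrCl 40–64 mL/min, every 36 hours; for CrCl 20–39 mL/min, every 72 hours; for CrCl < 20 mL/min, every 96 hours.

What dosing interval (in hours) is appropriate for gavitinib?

CrCl = (140 − 69) × 55.2 / (72 × 4.26) = 3919.2 / 306.72 ≈ 12.8 mL/min
CrCl ≈ 13 mL/min → bracket < 20 mL/min → every 96 hours.

every 96 hours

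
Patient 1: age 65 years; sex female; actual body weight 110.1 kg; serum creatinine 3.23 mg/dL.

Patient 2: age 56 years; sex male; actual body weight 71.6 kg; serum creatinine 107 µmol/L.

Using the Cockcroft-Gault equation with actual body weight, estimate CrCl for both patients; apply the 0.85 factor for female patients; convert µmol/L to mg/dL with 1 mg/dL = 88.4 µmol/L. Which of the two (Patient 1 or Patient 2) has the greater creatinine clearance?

Patient 1: CrCl = (140 − 65) × 110.1 / (72 × 3.23) × 0.85 = 8257.5 / 232.56 × 0.85 ≈ 30.2 mL/min
Patient 2: SCr = 107 / 88.4 = 1.21 mg/dL
Patient 2: CrCl = (140 − 56) × 71.6 / (72 × 1.21) = 6014.4 / 87.12 ≈ 69.0 mL/min
30.2 vs 69.0 mL/min → Patient 2 is higher.

Patient 2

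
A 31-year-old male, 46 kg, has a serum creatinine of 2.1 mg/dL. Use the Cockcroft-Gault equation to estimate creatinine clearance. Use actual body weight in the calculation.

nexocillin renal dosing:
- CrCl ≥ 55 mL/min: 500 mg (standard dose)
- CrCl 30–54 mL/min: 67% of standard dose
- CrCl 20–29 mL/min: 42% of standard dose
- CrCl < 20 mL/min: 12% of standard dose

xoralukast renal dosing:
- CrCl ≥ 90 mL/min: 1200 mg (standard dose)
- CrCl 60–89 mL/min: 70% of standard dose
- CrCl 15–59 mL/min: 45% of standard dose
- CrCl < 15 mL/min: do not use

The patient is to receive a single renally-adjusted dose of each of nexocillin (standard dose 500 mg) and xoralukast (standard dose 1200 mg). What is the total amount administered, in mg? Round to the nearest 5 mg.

875 mg

CrCl = (140 − 31) × 46 / (72 × 2.1) = 5014.0 / 151.20 ≈ 33.2 mL/min
CrCl ≈ 33 mL/min.
nexocillin: 30–54 mL/min → 67% of 500 mg = 335 mg.
xoralukast: 15–59 mL/min → 45% of 1200 mg = 540 mg.
Total = 335 + 540 = 875 mg.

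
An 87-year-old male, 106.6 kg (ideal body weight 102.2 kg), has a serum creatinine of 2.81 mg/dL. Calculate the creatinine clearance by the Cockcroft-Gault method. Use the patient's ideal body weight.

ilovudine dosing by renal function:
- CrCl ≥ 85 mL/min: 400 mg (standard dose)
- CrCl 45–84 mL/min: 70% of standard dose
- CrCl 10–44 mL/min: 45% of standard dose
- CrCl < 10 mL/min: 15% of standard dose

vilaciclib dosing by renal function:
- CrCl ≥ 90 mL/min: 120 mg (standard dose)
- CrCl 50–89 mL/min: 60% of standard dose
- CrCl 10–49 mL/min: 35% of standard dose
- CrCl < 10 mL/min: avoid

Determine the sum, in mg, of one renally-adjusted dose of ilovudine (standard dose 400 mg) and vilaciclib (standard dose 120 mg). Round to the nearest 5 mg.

CrCl = (140 − 87) × 102.2 / (72 × 2.81) = 5416.6 / 202.32 ≈ 26.8 mL/min
CrCl ≈ 27 mL/min.
ilovudine: 10–44 mL/min → 45% of 400 mg = 180 mg.
vilaciclib: 10–49 mL/min → 35% of 120 mg = 42 mg.
Total = 180 + 42 = 222 mg.

220 mg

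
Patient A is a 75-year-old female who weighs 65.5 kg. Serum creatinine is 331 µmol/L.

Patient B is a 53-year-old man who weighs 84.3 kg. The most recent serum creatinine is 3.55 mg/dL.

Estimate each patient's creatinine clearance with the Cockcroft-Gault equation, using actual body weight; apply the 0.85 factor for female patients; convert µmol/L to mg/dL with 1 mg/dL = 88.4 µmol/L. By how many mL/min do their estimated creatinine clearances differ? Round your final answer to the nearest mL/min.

Patient A: SCr = 331 / 88.4 = 3.744 mg/dL
Patient A: CrCl = (140 − 75) × 65.5 / (72 × 3.744) × 0.85 = 4257.5 / 269.57 × 0.85 ≈ 13.4 mL/min
Patient B: CrCl = (140 − 53) × 84.3 / (72 × 3.55) = 7334.1 / 255.60 ≈ 28.7 mL/min
|13.4 − 28.7| = 15.3 mL/min

15 mL/min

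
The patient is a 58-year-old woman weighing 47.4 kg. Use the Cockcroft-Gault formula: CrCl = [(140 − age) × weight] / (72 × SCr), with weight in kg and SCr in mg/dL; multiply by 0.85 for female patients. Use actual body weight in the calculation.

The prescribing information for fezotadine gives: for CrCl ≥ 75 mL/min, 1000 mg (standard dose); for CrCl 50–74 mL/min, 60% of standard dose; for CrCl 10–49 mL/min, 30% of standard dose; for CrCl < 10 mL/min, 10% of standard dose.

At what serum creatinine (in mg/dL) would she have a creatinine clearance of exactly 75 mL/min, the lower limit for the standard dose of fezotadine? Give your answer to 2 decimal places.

Standard dose requires CrCl ≥ 75 mL/min.
Set (140 − 58) × 47.4 × 0.85 / (72 × SCr) = 75
SCr = (140 − 58) × 47.4 × 0.85 / (72 × 75) = 0.612 mg/dL

0.61 mg/dL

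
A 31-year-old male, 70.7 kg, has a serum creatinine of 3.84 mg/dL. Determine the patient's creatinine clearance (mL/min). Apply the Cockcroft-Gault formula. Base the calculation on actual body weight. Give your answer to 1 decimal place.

CrCl = (140 − 31) × 70.7 / (72 × 3.84) = 7706.3 / 276.48 ≈ 27.9 mL/min

27.9 mL/min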